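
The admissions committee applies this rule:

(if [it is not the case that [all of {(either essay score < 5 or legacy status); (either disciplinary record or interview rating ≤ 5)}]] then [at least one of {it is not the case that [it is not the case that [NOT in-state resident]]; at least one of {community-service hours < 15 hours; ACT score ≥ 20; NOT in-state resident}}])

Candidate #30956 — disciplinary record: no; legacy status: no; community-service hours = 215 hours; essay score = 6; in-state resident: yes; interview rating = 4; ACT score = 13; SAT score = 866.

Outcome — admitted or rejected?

Atomic conditions:
  essay score < 5: 6 < 5 is false
  legacy status: no → false
  disciplinary record: no → false
  interview rating ≤ 5: 4 ≤ 5 is true
  NOT in-state resident: yes → false
  community-service hours < 15 hours: 215 < 15 is false
  ACT score ≥ 20: 13 ≥ 20 is false
Combine:
[1.1.1] false OR false = false
[1.1.2] false OR true = true
[1.1] false AND true = false
[1] NOT false = true
[2.1.1] NOT false = true
[2.1] NOT true = false
[2.2] false OR false OR false = false
[2] false OR false = false
[root] true → false = false
Overall: false → rejected

Rejected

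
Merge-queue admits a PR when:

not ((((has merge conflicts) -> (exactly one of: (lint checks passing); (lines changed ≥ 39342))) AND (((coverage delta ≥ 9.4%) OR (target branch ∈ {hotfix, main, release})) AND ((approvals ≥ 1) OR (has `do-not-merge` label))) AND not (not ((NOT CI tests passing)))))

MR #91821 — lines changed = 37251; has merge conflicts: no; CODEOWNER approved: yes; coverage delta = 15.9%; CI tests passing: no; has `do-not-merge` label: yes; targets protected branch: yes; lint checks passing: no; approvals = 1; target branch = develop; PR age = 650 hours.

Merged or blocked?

Blocked

Atomic conditions:
  has merge conflicts: no → false
  lint checks passing: no → false
  lines changed ≥ 39342: 37251 ≥ 39342 is false
  coverage delta ≥ 9.4%: 15.9 ≥ 9.4 is true
  target branch ∈ {hotfix, main, release}: develop is not in the set → false
  approvals ≥ 1: 1 ≥ 1 is true
  has `do-not-merge` label: yes → true
  NOT CI tests passing: no → true
Combine:
[1.1.2] exactly-one(false, false) = false
[1.1] false → false (antecedent false ⇒ implication holds) = true
[1.2.1] true OR false = true
[1.2.2] true OR true = true
[1.2] true AND true = true
[1.3.1] NOT true = false
[1.3] NOT false = true
[1] true AND true AND true = true
[root] NOT true = false
Overall: false → blocked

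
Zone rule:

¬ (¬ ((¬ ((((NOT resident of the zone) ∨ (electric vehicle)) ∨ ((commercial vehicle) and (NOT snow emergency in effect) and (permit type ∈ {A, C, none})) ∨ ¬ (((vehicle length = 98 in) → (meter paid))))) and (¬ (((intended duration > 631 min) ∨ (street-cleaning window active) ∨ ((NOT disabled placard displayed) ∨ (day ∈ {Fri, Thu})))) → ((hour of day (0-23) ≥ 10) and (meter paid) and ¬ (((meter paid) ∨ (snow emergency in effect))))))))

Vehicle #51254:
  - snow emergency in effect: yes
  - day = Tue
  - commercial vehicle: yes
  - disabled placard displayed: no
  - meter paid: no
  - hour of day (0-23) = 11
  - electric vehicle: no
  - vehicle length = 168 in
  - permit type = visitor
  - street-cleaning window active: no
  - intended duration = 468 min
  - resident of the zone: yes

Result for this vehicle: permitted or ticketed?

Atomic conditions:
  NOT resident of the zone: yes → false
  electric vehicle: no → false
  commercial vehicle: yes → true
  NOT snow emergency in effect: yes → false
  permit type ∈ {A, C, none}: visitor is not in the set → false
  vehicle length = 98 in: 168 == 98 is false
  meter paid: no → false
  intended duration > 631 min: 468 > 631 is false
  street-cleaning window active: no → false
  NOT disabled placard displayed: no → true
  day ∈ {Fri, Thu}: Tue is not in the set → false
  hour of day (0-23) ≥ 10: 11 ≥ 10 is true
  snow emergency in effect: yes → true
Combine:
[1.1.1.1.1] false OR false = false
[1.1.1.1.2] true AND false AND false = false
[1.1.1.1.3.1] false → false (antecedent false ⇒ implication holds) = true
[1.1.1.1.3] NOT true = false
[1.1.1.1] false OR false OR false = false
[1.1.1] NOT false = true
[1.1.2.1.1.3] true OR false = true
[1.1.2.1.1] false OR false OR true = true
[1.1.2.1] NOT true = false
[1.1.2.2.3.1] false OR true = true
[1.1.2.2.3] NOT true = false
[1.1.2.2] true AND false AND false = false
[1.1.2] false → false (antecedent false ⇒ implication holds) = true
[1.1] true AND true = true
[1] NOT true = false
[root] NOT false = true
Overall: true → permitted

Permitted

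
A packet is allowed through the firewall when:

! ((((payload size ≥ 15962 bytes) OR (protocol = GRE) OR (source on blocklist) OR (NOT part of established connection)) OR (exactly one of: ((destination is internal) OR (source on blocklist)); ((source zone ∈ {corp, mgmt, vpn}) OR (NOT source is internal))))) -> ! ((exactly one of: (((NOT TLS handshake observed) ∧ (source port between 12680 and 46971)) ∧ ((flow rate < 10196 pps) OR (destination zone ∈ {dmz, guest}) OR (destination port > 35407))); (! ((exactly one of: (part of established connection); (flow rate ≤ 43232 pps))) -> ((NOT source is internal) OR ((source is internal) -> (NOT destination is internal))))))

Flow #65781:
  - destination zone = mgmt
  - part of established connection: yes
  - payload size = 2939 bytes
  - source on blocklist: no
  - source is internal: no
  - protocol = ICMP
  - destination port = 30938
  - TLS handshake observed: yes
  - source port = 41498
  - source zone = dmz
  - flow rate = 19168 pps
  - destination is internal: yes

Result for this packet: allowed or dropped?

Atomic conditions:
  payload size ≥ 15962 bytes: 2939 ≥ 15962 is false
  protocol = GRE: ICMP == GRE is false
  source on blocklist: no → false
  NOT part of established connection: yes → false
  destination is internal: yes → true
  source zone ∈ {corp, mgmt, vpn}: dmz is not in the set → false
  NOT source is internal: no → true
  NOT TLS handshake observed: yes → false
  source port between 12680 and 46971: 41498 in [12680, 46971] is true
  flow rate < 10196 pps: 19168 < 10196 is false
  destination zone ∈ {dmz, guest}: mgmt is not in the set → false
  destination port > 35407: 30938 > 35407 is false
  part of established connection: yes → true
  flow rate ≤ 43232 pps: 19168 ≤ 43232 is true
  source is internal: no → false
  NOT destination is internal: yes → false
Combine:
[1.1.1] false OR false OR false OR false = false
[1.1.2.1] true OR false = true
[1.1.2.2] false OR true = true
[1.1.2] exactly-one(true, true) = false
[1.1] false OR false = false
[1] NOT false = true
[2.1.1.1] false AND true = false
[2.1.1.2] false OR false OR false = false
[2.1.1] false AND false = false
[2.1.2.1.1] exactly-one(true, true) = false
[2.1.2.1] NOT false = true
[2.1.2.2.2] false → false (antecedent false ⇒ implication holds) = true
[2.1.2.2] true OR true = true
[2.1.2] true → true = true
[2.1] exactly-one(false, true) = true
[2] NOT true = false
[root] true → false = false
Overall: false → dropped

Dropped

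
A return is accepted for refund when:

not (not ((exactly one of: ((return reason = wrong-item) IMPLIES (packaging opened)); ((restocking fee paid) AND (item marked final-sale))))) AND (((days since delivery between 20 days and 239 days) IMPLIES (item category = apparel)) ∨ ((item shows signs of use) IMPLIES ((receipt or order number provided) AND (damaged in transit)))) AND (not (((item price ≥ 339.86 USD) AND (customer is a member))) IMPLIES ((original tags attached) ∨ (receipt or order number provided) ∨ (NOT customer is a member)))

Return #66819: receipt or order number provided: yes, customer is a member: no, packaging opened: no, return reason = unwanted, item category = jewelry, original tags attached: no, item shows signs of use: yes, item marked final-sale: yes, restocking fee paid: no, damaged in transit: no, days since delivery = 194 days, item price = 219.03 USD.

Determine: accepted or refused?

Atomic conditions:
  return reason = wrong-item: unwanted == wrong-item is false
  packaging opened: no → false
  restocking fee paid: no → false
  item marked final-sale: yes → true
  days since delivery between 20 days and 239 days: 194 in [20, 239] is true
  item category = apparel: jewelry == apparel is false
  item shows signs of use: yes → true
  receipt or order number provided: yes → true
  damaged in transit: no → false
  item price ≥ 339.86 USD: 219.03 ≥ 339.86 is false
  customer is a member: no → false
  original tags attached: no → false
  NOT customer is a member: no → true
Combine:
[1.1.1.1] false → false (antecedent false ⇒ implication holds) = true
[1.1.1.2] false AND true = false
[1.1.1] exactly-one(true, false) = true
[1.1] NOT true = false
[1] NOT false = true
[2.1] true → false = false
[2.2.2] true AND false = false
[2.2] true → false = false
[2] false OR false = false
[3.1.1] false AND false = false
[3.1] NOT false = true
[3.2] false OR true OR true = true
[3] true → true = true
[root] true AND false AND true = false
Overall: false → refused

Refused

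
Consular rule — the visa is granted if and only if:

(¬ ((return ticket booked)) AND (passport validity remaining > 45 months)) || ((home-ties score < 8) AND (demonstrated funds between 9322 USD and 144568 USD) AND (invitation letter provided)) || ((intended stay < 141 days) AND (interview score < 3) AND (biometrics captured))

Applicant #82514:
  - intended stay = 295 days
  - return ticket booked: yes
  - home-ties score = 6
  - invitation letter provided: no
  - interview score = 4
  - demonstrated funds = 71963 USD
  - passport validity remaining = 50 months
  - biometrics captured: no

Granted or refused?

Atomic conditions:
  return ticket booked: yes → true
  passport validity remaining > 45 months: 50 > 45 is true
  home-ties score < 8: 6 < 8 is true
  demonstrated funds between 9322 USD and 144568 USD: 71963 in [9322, 144568] is true
  invitation letter provided: no → false
  intended stay < 141 days: 295 < 141 is false
  interview score < 3: 4 < 3 is false
  biometrics captured: no → false
Combine:
[1.1] NOT true = false
[1] false AND true = false
[2] true AND true AND false = false
[3] false AND false AND false = false
[root] false OR false OR false = false
Overall: false → refused

Refused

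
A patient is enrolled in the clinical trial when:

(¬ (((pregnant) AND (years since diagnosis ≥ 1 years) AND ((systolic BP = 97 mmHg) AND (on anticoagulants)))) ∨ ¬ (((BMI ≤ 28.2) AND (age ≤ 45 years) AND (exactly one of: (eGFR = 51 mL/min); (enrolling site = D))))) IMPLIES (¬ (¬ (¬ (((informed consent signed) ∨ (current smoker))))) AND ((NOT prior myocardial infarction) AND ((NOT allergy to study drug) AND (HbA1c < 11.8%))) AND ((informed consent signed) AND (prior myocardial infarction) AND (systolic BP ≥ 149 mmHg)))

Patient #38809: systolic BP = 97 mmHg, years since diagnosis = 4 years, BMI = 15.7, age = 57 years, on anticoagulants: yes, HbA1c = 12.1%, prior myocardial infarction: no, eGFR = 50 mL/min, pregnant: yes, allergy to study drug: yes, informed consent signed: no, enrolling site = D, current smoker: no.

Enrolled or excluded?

Excluded

Atomic conditions:
  pregnant: yes → true
  years since diagnosis ≥ 1 years: 4 ≥ 1 is true
  systolic BP = 97 mmHg: 97 == 97 is true
  on anticoagulants: yes → true
  BMI ≤ 28.2: 15.7 ≤ 28.2 is true
  age ≤ 45 years: 57 ≤ 45 is false
  eGFR = 51 mL/min: 50 == 51 is false
  enrolling site = D: D == D is true
  informed consent signed: no → false
  current smoker: no → false
  NOT prior myocardial infarction: no → true
  NOT allergy to study drug: yes → false
  HbA1c < 11.8%: 12.1 < 11.8 is false
  prior myocardial infarction: no → false
  systolic BP ≥ 149 mmHg: 97 ≥ 149 is false
Combine:
[1.1.1.3] true AND true = true
[1.1.1] true AND true AND true = true
[1.1] NOT true = false
[1.2.1.3] exactly-one(false, true) = true
[1.2.1] true AND false AND true = false
[1.2] NOT false = true
[1] false OR true = true
[2.1.1.1.1] false OR false = false
[2.1.1.1] NOT false = true
[2.1.1] NOT true = false
[2.1] NOT false = true
[2.2.2] false AND false = false
[2.2] true AND false = false
[2.3] false AND false AND false = false
[2] true AND false AND false = false
[root] true → false = false
Overall: false → excluded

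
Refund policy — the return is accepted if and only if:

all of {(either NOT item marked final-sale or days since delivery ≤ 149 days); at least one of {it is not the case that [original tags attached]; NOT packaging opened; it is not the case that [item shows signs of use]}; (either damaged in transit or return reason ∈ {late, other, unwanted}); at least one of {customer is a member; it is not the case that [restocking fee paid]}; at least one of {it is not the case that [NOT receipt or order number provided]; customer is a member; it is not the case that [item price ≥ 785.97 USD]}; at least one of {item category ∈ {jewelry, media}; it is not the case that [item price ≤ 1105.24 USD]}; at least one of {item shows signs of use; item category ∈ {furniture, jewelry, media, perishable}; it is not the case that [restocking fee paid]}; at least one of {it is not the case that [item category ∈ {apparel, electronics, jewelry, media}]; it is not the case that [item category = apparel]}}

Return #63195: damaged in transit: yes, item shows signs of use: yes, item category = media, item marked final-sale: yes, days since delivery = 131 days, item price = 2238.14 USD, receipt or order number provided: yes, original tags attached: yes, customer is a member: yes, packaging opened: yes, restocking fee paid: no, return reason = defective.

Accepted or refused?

Refused

Atomic conditions:
  NOT item marked final-sale: yes → false
  days since delivery ≤ 149 days: 131 ≤ 149 is true
  original tags attached: yes → true
  NOT packaging opened: yes → false
  item shows signs of use: yes → true
  damaged in transit: yes → true
  return reason ∈ {late, other, unwanted}: defective is not in the set → false
  customer is a member: yes → true
  restocking fee paid: no → false
  NOT receipt or order number provided: yes → false
  item price ≥ 785.97 USD: 2238.14 ≥ 785.97 is true
  item category ∈ {jewelry, media}: media is in the set → true
  item price ≤ 1105.24 USD: 2238.14 ≤ 1105.24 is false
  item category ∈ {furniture, jewelry, media, perishable}: media is in the set → true
  item category ∈ {apparel, electronics, jewelry, media}: media is in the set → true
  item category = apparel: media == apparel is false
Combine:
[1] false OR true = true
[2.1] NOT true = false
[2.3] NOT true = false
[2] false OR false OR false = false
[3] true OR false = true
[4.2] NOT false = true
[4] true OR true = true
[5.1] NOT false = true
[5.3] NOT true = false
[5] true OR true OR false = true
[6.2] NOT false = true
[6] true OR true = true
[7.3] NOT false = true
[7] true OR true OR true = true
[8.1] NOT true = false
[8.2] NOT false = true
[8] false OR true = true
[root] true AND false AND true AND true AND true AND true AND true AND true = false
Overall: false → refused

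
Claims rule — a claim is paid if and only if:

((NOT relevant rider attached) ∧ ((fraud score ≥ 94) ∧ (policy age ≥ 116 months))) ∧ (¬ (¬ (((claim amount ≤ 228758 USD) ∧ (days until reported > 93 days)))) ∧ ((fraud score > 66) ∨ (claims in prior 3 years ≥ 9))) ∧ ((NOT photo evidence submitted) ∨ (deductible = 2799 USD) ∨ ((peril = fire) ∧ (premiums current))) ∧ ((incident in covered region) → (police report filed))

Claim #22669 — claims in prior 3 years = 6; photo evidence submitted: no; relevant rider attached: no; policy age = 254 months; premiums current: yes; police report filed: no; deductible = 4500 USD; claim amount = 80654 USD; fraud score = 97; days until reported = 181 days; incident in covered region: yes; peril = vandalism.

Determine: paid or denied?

Denied

Atomic conditions:
  NOT relevant rider attached: no → true
  fraud score ≥ 94: 97 ≥ 94 is true
  policy age ≥ 116 months: 254 ≥ 116 is true
  claim amount ≤ 228758 USD: 80654 ≤ 228758 is true
  days until reported > 93 days: 181 > 93 is true
  fraud score > 66: 97 > 66 is true
  claims in prior 3 years ≥ 9: 6 ≥ 9 is false
  NOT photo evidence submitted: no → true
  deductible = 2799 USD: 4500 == 2799 is false
  peril = fire: vandalism == fire is false
  premiums current: yes → true
  incident in covered region: yes → true
  police report filed: no → false
Combine:
[1.2] true AND true = true
[1] true AND true = true
[2.1.1.1] true AND true = true
[2.1.1] NOT true = false
[2.1] NOT false = true
[2.2] true OR false = true
[2] true AND true = true
[3.3] false AND true = false
[3] true OR false OR false = true
[4] true → false = false
[root] true AND true AND true AND false = false
Overall: false → denied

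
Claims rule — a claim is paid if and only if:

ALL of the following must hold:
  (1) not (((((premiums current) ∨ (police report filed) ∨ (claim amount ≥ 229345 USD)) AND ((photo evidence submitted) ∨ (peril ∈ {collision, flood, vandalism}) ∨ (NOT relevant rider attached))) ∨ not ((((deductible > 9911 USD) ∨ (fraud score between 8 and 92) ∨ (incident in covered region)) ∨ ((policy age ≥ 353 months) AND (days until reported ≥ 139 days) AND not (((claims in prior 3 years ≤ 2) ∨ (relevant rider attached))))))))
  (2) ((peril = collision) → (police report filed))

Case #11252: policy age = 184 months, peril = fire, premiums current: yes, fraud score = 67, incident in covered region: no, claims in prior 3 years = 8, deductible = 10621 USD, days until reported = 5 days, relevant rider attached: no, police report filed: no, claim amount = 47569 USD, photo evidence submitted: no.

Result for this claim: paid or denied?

Denied

Atomic conditions:
  premiums current: yes → true
  police report filed: no → false
  claim amount ≥ 229345 USD: 47569 ≥ 229345 is false
  photo evidence submitted: no → false
  peril ∈ {collision, flood, vandalism}: fire is not in the set → false
  NOT relevant rider attached: no → true
  deductible > 9911 USD: 10621 > 9911 is true
  fraud score between 8 and 92: 67 in [8, 92] is true
  incident in covered region: no → false
  policy age ≥ 353 months: 184 ≥ 353 is false
  days until reported ≥ 139 days: 5 ≥ 139 is false
  claims in prior 3 years ≤ 2: 8 ≤ 2 is false
  relevant rider attached: no → false
  peril = collision: fire == collision is false
Combine:
[1.1.1.1] true OR false OR false = true
[1.1.1.2] false OR false OR true = true
[1.1.1] true AND true = true
[1.1.2.1.1] true OR true OR false = true
[1.1.2.1.2.3.1] false OR false = false
[1.1.2.1.2.3] NOT false = true
[1.1.2.1.2] false AND false AND true = false
[1.1.2.1] true OR false = true
[1.1.2] NOT true = false
[1.1] true OR false = true
[1] NOT true = false
[2] false → false (antecedent false ⇒ implication holds) = true
[root] false AND true = false
Overall: false → denied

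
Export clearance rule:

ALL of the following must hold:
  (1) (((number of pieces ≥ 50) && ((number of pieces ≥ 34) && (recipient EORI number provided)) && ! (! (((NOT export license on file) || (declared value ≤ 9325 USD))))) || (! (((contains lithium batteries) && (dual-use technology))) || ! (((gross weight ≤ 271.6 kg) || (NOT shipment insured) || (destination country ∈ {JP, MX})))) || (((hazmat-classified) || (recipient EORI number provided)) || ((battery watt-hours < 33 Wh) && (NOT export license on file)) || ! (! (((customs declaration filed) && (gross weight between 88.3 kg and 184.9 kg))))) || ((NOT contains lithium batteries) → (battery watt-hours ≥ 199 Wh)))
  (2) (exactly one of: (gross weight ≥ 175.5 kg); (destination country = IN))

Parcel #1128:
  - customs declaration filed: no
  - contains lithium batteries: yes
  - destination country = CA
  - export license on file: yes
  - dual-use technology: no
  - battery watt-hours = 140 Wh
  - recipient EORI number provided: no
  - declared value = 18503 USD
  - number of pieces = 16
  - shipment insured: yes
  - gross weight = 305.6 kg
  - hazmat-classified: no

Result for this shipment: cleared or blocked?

Atomic conditions:
  number of pieces ≥ 50: 16 ≥ 50 is false
  number of pieces ≥ 34: 16 ≥ 34 is false
  recipient EORI number provided: no → false
  NOT export license on file: yes → false
  declared value ≤ 9325 USD: 18503 ≤ 9325 is false
  contains lithium batteries: yes → true
  dual-use technology: no → false
  gross weight ≤ 271.6 kg: 305.6 ≤ 271.6 is false
  NOT shipment insured: yes → false
  destination country ∈ {JP, MX}: CA is not in the set → false
  hazmat-classified: no → false
  battery watt-hours < 33 Wh: 140 < 33 is false
  customs declaration filed: no → false
  gross weight between 88.3 kg and 184.9 kg: 305.6 in [88.3, 184.9] is false
  NOT contains lithium batteries: yes → false
  battery watt-hours ≥ 199 Wh: 140 ≥ 199 is false
  gross weight ≥ 175.5 kg: 305.6 ≥ 175.5 is true
  destination country = IN: CA == IN is false
Combine:
[1.1.2] false AND false = false
[1.1.3.1.1] false OR false = false
[1.1.3.1] NOT false = true
[1.1.3] NOT true = false
[1.1] false AND false AND false = false
[1.2.1.1] true AND false = false
[1.2.1] NOT false = true
[1.2.2.1] false OR false OR false = false
[1.2.2] NOT false = true
[1.2] true OR true = true
[1.3.1] false OR false = false
[1.3.2] false AND false = false
[1.3.3.1.1] false AND false = false
[1.3.3.1] NOT false = true
[1.3.3] NOT true = false
[1.3] false OR false OR false = false
[1.4] false → false (antecedent false ⇒ implication holds) = true
[1] false OR true OR false OR true = true
[2] exactly-one(true, false) = true
[root] true AND true = true
Overall: true → cleared

Cleared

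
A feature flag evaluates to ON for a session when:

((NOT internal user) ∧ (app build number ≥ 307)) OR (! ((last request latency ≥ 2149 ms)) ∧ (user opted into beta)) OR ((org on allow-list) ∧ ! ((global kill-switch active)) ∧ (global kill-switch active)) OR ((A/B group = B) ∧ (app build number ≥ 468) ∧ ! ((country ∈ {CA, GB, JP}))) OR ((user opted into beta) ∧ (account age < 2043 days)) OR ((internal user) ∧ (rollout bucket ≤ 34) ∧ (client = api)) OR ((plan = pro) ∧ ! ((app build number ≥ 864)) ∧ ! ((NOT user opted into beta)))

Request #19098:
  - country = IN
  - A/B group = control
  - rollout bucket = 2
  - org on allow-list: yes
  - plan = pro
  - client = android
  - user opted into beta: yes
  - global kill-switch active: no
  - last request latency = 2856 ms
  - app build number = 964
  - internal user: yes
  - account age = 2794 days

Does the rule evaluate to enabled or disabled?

Atomic conditions:
  NOT internal user: yes → false
  app build number ≥ 307: 964 ≥ 307 is true
  last request latency ≥ 2149 ms: 2856 ≥ 2149 is true
  user opted into beta: yes → true
  org on allow-list: yes → true
  global kill-switch active: no → false
  A/B group = B: control == B is false
  app build number ≥ 468: 964 ≥ 468 is true
  country ∈ {CA, GB, JP}: IN is not in the set → false
  account age < 2043 days: 2794 < 2043 is false
  internal user: yes → true
  rollout bucket ≤ 34: 2 ≤ 34 is true
  client = api: android == api is false
  plan = pro: pro == pro is true
  app build number ≥ 864: 964 ≥ 864 is true
  NOT user opted into beta: yes → false
Combine:
[1] false AND true = false
[2.1] NOT true = false
[2] false AND true = false
[3.2] NOT false = true
[3] true AND true AND false = false
[4.3] NOT false = true
[4] false AND true AND true = false
[5] true AND false = false
[6] true AND true AND false = false
[7.2] NOT true = false
[7.3] NOT false = true
[7] true AND false AND true = false
[root] false OR false OR false OR false OR false OR false OR false = false
Overall: false → disabled

Disabled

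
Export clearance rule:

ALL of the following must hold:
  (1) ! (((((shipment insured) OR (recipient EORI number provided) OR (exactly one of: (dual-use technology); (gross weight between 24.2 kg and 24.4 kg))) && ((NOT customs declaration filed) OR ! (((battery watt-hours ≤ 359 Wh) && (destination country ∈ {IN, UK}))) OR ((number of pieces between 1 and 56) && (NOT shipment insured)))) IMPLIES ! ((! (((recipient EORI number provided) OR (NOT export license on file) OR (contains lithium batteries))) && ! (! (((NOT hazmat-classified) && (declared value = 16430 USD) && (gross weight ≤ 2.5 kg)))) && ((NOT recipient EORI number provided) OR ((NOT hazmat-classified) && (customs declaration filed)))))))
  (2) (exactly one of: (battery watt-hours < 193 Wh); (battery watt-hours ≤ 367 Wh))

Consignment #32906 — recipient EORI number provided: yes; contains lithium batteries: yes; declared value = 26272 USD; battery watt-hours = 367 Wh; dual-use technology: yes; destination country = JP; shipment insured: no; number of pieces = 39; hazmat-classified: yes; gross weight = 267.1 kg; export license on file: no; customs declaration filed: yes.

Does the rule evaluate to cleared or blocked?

Atomic conditions:
  shipment insured: no → false
  recipient EORI number provided: yes → true
  dual-use technology: yes → true
  gross weight between 24.2 kg and 24.4 kg: 267.1 in [24.2, 24.4] is false
  NOT customs declaration filed: yes → false
  battery watt-hours ≤ 359 Wh: 367 ≤ 359 is false
  destination country ∈ {IN, UK}: JP is not in the set → false
  number of pieces between 1 and 56: 39 in [1, 56] is true
  NOT shipment insured: no → true
  NOT export license on file: no → true
  contains lithium batteries: yes → true
  NOT hazmat-classified: yes → false
  declared value = 16430 USD: 26272 == 16430 is false
  gross weight ≤ 2.5 kg: 267.1 ≤ 2.5 is false
  NOT recipient EORI number provided: yes → false
  customs declaration filed: yes → true
  battery watt-hours < 193 Wh: 367 < 193 is false
  battery watt-hours ≤ 367 Wh: 367 ≤ 367 is true
Combine:
[1.1.1.1.3] exactly-one(true, false) = true
[1.1.1.1] false OR true OR true = true
[1.1.1.2.2.1] false AND false = false
[1.1.1.2.2] NOT false = true
[1.1.1.2.3] true AND true = true
[1.1.1.2] false OR true OR true = true
[1.1.1] true AND true = true
[1.1.2.1.1.1] true OR true OR true = true
[1.1.2.1.1] NOT true = false
[1.1.2.1.2.1.1] false AND false AND false = false
[1.1.2.1.2.1] NOT false = true
[1.1.2.1.2] NOT true = false
[1.1.2.1.3.2] false AND true = false
[1.1.2.1.3] false OR false = false
[1.1.2.1] false AND false AND false = false
[1.1.2] NOT false = true
[1.1] true → true = true
[1] NOT true = false
[2] exactly-one(false, true) = true
[root] false AND true = false
Overall: false → blocked

Blocked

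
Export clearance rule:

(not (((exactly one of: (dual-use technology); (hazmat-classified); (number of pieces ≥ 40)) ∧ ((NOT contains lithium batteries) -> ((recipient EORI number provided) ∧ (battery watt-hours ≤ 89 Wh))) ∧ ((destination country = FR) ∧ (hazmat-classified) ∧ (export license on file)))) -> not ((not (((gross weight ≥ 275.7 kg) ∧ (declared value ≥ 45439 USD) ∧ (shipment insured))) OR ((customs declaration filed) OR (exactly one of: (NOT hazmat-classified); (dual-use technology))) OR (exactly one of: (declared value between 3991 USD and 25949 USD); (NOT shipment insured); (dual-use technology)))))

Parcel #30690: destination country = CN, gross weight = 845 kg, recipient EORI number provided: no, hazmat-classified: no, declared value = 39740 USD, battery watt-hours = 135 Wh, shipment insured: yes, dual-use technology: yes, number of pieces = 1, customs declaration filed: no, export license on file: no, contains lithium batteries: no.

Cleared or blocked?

Atomic conditions:
  dual-use technology: yes → true
  hazmat-classified: no → false
  number of pieces ≥ 40: 1 ≥ 40 is false
  NOT contains lithium batteries: no → true
  recipient EORI number provided: no → false
  battery watt-hours ≤ 89 Wh: 135 ≤ 89 is false
  destination country = FR: CN == FR is false
  export license on file: no → false
  gross weight ≥ 275.7 kg: 845 ≥ 275.7 is true
  declared value ≥ 45439 USD: 39740 ≥ 45439 is false
  shipment insured: yes → true
  customs declaration filed: no → false
  NOT hazmat-classified: no → true
  declared value between 3991 USD and 25949 USD: 39740 in [3991, 25949] is false
  NOT shipment insured: yes → false
Combine:
[1.1.1] exactly-one(true, false, false) = true
[1.1.2.2] false AND false = false
[1.1.2] true → false = false
[1.1.3] false AND false AND false = false
[1.1] true AND false AND false = false
[1] NOT false = true
[2.1.1.1] true AND false AND true = false
[2.1.1] NOT false = true
[2.1.2.2] exactly-one(true, true) = false
[2.1.2] false OR false = false
[2.1.3] exactly-one(false, false, true) = true
[2.1] true OR false OR true = true
[2] NOT true = false
[root] true → false = false
Overall: false → blocked

Blocked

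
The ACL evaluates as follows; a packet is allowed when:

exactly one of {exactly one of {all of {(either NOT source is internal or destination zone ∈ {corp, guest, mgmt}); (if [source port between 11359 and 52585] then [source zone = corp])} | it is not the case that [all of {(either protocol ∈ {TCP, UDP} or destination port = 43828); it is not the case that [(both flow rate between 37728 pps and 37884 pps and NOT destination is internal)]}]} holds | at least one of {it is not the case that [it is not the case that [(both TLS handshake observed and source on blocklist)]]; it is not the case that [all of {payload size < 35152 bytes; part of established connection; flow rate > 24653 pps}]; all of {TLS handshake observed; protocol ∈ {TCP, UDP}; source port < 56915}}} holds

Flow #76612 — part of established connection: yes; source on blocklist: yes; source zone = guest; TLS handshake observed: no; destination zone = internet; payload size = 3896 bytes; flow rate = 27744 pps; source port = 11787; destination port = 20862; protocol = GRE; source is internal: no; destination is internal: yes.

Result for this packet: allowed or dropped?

Allowed

Atomic conditions:
  NOT source is internal: no → true
  destination zone ∈ {corp, guest, mgmt}: internet is not in the set → false
  source port between 11359 and 52585: 11787 in [11359, 52585] is true
  source zone = corp: guest == corp is false
  protocol ∈ {TCP, UDP}: GRE is not in the set → false
  destination port = 43828: 20862 == 43828 is false
  flow rate between 37728 pps and 37884 pps: 27744 in [37728, 37884] is false
  NOT destination is internal: yes → false
  TLS handshake observed: no → false
  source on blocklist: yes → true
  payload size < 35152 bytes: 3896 < 35152 is true
  part of established connection: yes → true
  flow rate > 24653 pps: 27744 > 24653 is true
  source port < 56915: 11787 < 56915 is true
Combine:
[1.1.1] true OR false = true
[1.1.2] true → false = false
[1.1] true AND false = false
[1.2.1.1] false OR false = false
[1.2.1.2.1] false AND false = false
[1.2.1.2] NOT false = true
[1.2.1] false AND true = false
[1.2] NOT false = true
[1] exactly-one(false, true) = true
[2.1.1.1] false AND true = false
[2.1.1] NOT false = true
[2.1] NOT true = false
[2.2.1] true AND true AND true = true
[2.2] NOT true = false
[2.3] false AND false AND true = false
[2] false OR false OR false = false
[root] exactly-one(true, false) = true
Overall: true → allowed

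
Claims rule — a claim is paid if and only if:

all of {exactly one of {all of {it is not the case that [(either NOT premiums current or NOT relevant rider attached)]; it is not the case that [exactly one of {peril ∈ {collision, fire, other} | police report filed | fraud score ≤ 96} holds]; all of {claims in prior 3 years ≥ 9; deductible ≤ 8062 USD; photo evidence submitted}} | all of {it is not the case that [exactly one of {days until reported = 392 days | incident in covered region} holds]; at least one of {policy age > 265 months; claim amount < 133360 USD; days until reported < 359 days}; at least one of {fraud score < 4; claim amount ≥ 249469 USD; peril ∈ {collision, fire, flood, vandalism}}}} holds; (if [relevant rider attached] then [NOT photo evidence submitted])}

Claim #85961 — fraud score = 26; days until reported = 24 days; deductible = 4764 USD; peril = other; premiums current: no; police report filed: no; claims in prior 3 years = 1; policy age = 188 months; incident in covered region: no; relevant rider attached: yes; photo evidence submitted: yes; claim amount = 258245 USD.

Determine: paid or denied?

Denied

Atomic conditions:
  NOT premiums current: no → true
  NOT relevant rider attached: yes → false
  peril ∈ {collision, fire, other}: other is in the set → true
  police report filed: no → false
  fraud score ≤ 96: 26 ≤ 96 is true
  claims in prior 3 years ≥ 9: 1 ≥ 9 is false
  deductible ≤ 8062 USD: 4764 ≤ 8062 is true
  photo evidence submitted: yes → true
  days until reported = 392 days: 24 == 392 is false
  incident in covered region: no → false
  policy age > 265 months: 188 > 265 is false
  claim amount < 133360 USD: 258245 < 133360 is false
  days until reported < 359 days: 24 < 359 is true
  fraud score < 4: 26 < 4 is false
  claim amount ≥ 249469 USD: 258245 ≥ 249469 is true
  peril ∈ {collision, fire, flood, vandalism}: other is not in the set → false
  relevant rider attached: yes → true
  NOT photo evidence submitted: yes → false
Combine:
[1.1.1.1] true OR false = true
[1.1.1] NOT true = false
[1.1.2.1] exactly-one(true, false, true) = false
[1.1.2] NOT false = true
[1.1.3] false AND true AND true = false
[1.1] false AND true AND false = false
[1.2.1.1] exactly-one(false, false) = false
[1.2.1] NOT false = true
[1.2.2] false OR false OR true = true
[1.2.3] false OR true OR false = true
[1.2] true AND true AND true = true
[1] exactly-one(false, true) = true
[2] true → false = false
[root] true AND false = false
Overall: false → denied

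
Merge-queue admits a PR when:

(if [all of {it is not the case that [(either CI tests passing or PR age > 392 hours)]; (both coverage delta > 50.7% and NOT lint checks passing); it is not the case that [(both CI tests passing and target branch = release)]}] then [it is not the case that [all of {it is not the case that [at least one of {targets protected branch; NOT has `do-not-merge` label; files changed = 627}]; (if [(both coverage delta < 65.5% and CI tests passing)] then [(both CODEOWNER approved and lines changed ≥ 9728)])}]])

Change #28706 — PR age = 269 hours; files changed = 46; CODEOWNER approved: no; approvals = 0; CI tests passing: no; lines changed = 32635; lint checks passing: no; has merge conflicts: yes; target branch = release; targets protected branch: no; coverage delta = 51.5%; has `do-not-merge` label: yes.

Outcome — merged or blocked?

Blocked

Atomic conditions:
  CI tests passing: no → false
  PR age > 392 hours: 269 > 392 is false
  coverage delta > 50.7%: 51.5 > 50.7 is true
  NOT lint checks passing: no → true
  target branch = release: release == release is true
  targets protected branch: no → false
  NOT has `do-not-merge` label: yes → false
  files changed = 627: 46 == 627 is false
  coverage delta < 65.5%: 51.5 < 65.5 is true
  CODEOWNER approved: no → false
  lines changed ≥ 9728: 32635 ≥ 9728 is true
Combine:
[1.1.1] false OR false = false
[1.1] NOT false = true
[1.2] true AND true = true
[1.3.1] false AND true = false
[1.3] NOT false = true
[1] true AND true AND true = true
[2.1.1.1] false OR false OR false = false
[2.1.1] NOT false = true
[2.1.2.1] true AND false = false
[2.1.2.2] false AND true = false
[2.1.2] false → false (antecedent false ⇒ implication holds) = true
[2.1] true AND true = true
[2] NOT true = false
[root] true → false = false
Overall: false → blocked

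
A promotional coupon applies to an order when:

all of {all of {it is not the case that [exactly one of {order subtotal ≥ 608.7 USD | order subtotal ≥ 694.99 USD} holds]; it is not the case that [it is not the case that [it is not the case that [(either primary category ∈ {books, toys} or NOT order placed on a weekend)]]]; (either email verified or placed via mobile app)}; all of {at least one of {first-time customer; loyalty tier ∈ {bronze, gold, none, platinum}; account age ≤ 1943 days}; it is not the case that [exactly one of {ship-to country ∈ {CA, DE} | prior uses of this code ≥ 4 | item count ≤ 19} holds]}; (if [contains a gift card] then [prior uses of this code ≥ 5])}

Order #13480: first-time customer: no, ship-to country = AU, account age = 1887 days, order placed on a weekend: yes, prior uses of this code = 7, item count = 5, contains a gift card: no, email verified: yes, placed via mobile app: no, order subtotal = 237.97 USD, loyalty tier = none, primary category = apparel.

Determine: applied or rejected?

Applied

Atomic conditions:
  order subtotal ≥ 608.7 USD: 237.97 ≥ 608.7 is false
  order subtotal ≥ 694.99 USD: 237.97 ≥ 694.99 is false
  primary category ∈ {books, toys}: apparel is not in the set → false
  NOT order placed on a weekend: yes → false
  email verified: yes → true
  placed via mobile app: no → false
  first-time customer: no → false
  loyalty tier ∈ {bronze, gold, none, platinum}: none is in the set → true
  account age ≤ 1943 days: 1887 ≤ 1943 is true
  ship-to country ∈ {CA, DE}: AU is not in the set → false
  prior uses of this code ≥ 4: 7 ≥ 4 is true
  item count ≤ 19: 5 ≤ 19 is true
  contains a gift card: no → false
  prior uses of this code ≥ 5: 7 ≥ 5 is true
Combine:
[1.1.1] exactly-one(false, false) = false
[1.1] NOT false = true
[1.2.1.1.1] false OR false = false
[1.2.1.1] NOT false = true
[1.2.1] NOT true = false
[1.2] NOT false = true
[1.3] true OR false = true
[1] true AND true AND true = true
[2.1] false OR true OR true = true
[2.2.1] exactly-one(false, true, true) = false
[2.2] NOT false = true
[2] true AND true = true
[3] false → true (antecedent false ⇒ implication holds) = true
[root] true AND true AND true = true
Overall: true → applied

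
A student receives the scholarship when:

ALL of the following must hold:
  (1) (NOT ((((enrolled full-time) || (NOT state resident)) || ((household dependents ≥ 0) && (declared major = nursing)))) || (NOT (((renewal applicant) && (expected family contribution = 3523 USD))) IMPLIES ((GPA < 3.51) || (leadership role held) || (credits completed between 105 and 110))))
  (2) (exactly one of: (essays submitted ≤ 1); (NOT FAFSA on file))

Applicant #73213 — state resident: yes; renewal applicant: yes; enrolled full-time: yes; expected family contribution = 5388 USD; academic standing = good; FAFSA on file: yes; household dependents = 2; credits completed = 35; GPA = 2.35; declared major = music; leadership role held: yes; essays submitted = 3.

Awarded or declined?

Atomic conditions:
  enrolled full-time: yes → true
  NOT state resident: yes → false
  household dependents ≥ 0: 2 ≥ 0 is true
  declared major = nursing: music == nursing is false
  renewal applicant: yes → true
  expected family contribution = 3523 USD: 5388 == 3523 is false
  GPA < 3.51: 2.35 < 3.51 is true
  leadership role held: yes → true
  credits completed between 105 and 110: 35 in [105, 110] is false
  essays submitted ≤ 1: 3 ≤ 1 is false
  NOT FAFSA on file: yes → false
Combine:
[1.1.1.1] true OR false = true
[1.1.1.2] true AND false = false
[1.1.1] true OR false = true
[1.1] NOT true = false
[1.2.1.1] true AND false = false
[1.2.1] NOT false = true
[1.2.2] true OR true OR false = true
[1.2] true → true = true
[1] false OR true = true
[2] exactly-one(false, false) = false
[root] true AND false = false
Overall: false → declined

Declined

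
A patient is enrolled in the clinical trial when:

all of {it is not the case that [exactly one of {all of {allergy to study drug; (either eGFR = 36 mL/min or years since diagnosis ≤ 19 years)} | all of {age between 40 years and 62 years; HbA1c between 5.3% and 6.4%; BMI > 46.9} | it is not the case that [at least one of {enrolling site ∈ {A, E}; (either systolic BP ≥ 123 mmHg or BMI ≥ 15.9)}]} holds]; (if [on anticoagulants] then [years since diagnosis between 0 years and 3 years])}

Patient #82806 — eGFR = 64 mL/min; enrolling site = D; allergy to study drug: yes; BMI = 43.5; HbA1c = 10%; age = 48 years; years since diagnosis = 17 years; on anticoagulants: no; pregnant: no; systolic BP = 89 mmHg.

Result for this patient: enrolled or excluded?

Atomic conditions:
  allergy to study drug: yes → true
  eGFR = 36 mL/min: 64 == 36 is false
  years since diagnosis ≤ 19 years: 17 ≤ 19 is true
  age between 40 years and 62 years: 48 in [40, 62] is true
  HbA1c between 5.3% and 6.4%: 10 in [5.3, 6.4] is false
  BMI > 46.9: 43.5 > 46.9 is false
  enrolling site ∈ {A, E}: D is not in the set → false
  systolic BP ≥ 123 mmHg: 89 ≥ 123 is false
  BMI ≥ 15.9: 43.5 ≥ 15.9 is true
  on anticoagulants: no → false
  years since diagnosis between 0 years and 3 years: 17 in [0, 3] is false
Combine:
[1.1.1.2] false OR true = true
[1.1.1] true AND true = true
[1.1.2] true AND false AND false = false
[1.1.3.1.2] false OR true = true
[1.1.3.1] false OR true = true
[1.1.3] NOT true = false
[1.1] exactly-one(true, false, false) = true
[1] NOT true = false
[2] false → false (antecedent false ⇒ implication holds) = true
[root] false AND true = false
Overall: false → excluded

Excluded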